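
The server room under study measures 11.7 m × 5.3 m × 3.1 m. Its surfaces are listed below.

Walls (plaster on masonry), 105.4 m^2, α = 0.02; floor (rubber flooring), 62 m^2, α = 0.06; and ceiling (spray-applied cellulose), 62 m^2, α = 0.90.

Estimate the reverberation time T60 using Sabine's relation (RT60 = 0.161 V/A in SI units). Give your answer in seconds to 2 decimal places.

0.50 sec

Summing Sᵢαᵢ: 2.108 + 3.720 + 55.800 → A = 61.628 sabins.
Room volume: 192.231 m³.
RT60 = 0.161 · V / A = 0.161 × 192.231 / 61.628 = 0.50 s.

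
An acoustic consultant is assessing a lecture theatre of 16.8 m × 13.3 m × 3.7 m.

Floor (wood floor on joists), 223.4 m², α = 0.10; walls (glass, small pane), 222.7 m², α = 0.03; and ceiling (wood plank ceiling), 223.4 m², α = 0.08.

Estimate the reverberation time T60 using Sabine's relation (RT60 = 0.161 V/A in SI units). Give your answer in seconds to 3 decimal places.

2.838 s

Total absorption A = 223.4*0.10 + 222.7*0.03 + 223.4*0.08
  = 22.340 + 6.681 + 17.872 = 46.893 m² sabins.
Volume V = 16.8 × 13.3 × 3.7 = 826.728 m³.
Sabine: RT60 = 0.161 × 826.728 / 46.893 = 2.838 s.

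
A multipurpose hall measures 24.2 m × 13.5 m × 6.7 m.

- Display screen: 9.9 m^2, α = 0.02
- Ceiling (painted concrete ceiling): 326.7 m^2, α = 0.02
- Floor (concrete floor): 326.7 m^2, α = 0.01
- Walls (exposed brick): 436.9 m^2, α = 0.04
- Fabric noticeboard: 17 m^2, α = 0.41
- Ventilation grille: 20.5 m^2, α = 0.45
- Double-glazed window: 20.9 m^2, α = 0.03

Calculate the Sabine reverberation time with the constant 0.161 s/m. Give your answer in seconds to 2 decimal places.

A = Σ Sᵢαᵢ = 9.9·0.02 + 326.7·0.02 + 326.7·0.01 + 436.9·0.04 + 17·0.41 + 20.5·0.45 + 20.9·0.03 = 44.297 sabins.
Room volume: 2188.89 m³.
Sabine: RT60 = 0.161 × 2188.89 / 44.297 = 7.96 s.

7.96 sec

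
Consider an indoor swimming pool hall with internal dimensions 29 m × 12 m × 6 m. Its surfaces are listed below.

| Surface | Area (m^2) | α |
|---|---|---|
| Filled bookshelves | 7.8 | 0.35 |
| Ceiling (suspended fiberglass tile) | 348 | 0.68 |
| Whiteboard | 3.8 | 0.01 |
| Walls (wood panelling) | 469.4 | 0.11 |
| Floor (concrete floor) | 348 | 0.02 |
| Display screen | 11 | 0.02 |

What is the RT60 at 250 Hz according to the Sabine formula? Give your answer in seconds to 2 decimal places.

1.13 s

Total absorption A = 7.8*0.35 + 348*0.68 + 3.8*0.01 + 469.4*0.11 + 348*0.02 + 11*0.02
  = 2.730 + 236.640 + 0.038 + 51.634 + 6.960 + 0.220 = 298.222 m^2 sabins.
Room volume: 2088 m³.
RT60 = 0.161 · V / A = 0.161 × 2088 / 298.222 = 1.13 s.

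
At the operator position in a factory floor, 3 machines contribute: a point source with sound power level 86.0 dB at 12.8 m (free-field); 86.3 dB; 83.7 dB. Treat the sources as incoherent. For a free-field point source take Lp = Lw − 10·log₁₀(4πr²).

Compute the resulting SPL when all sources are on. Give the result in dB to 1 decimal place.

Source at 12.8 m: Lp = 86.0 − 10·log₁₀(4π·12.8²) = 86.0 − 10·log₁₀(2058.874) = 52.9 dB.
Σ 10^(Lᵢ/10) = 6.612e+08.
Combined level = 10 log₁₀(6.612e+08) = 88.2 dB.

88.2 dB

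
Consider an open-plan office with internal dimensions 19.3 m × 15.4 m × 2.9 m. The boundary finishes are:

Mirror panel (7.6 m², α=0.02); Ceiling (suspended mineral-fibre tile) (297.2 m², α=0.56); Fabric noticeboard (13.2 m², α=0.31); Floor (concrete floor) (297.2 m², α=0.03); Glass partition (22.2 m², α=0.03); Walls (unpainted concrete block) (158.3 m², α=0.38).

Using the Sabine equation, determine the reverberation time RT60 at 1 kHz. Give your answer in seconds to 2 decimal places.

0.58 s

Equivalent absorption area: A = 7.6×0.02 + 297.2×0.56 + 13.2×0.31 + 297.2×0.03 + 22.2×0.03 + 158.3×0.38 = 240.412 m².
V = 19.3·15.4·2.9 = 861.938 m³.
RT60 = 0.161 · V / A = 0.161 × 861.938 / 240.412 = 0.58 s.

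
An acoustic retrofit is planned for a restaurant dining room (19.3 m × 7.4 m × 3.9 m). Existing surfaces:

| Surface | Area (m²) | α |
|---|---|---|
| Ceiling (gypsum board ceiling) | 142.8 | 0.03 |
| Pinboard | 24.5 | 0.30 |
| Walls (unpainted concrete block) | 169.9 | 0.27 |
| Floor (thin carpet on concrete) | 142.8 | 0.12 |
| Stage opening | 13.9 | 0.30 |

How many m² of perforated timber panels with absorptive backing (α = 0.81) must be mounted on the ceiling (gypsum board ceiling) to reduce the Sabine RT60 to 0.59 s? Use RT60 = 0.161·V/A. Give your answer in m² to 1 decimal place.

93.8

Total absorption A₁ = 142.8·0.03 + 24.5·0.30 + 169.9·0.27 + 142.8·0.12 + 13.9·0.30
  = 4.284 + 7.350 + 45.873 + 17.136 + 4.170 = 78.813 m² sabins.
V = 556.998 m³. Target absorption A₂ = 0.161 × 556.998 / 0.59 = 151.994 sabins.
ΔA needed = 151.994 − 78.813 = 73.181 sabins.
Each m² of panel replacing the ceiling (gypsum board ceiling) adds (0.81 − 0.03) = 0.78 sabins.
Panel area = 73.181 / 0.78 = 93.8 m².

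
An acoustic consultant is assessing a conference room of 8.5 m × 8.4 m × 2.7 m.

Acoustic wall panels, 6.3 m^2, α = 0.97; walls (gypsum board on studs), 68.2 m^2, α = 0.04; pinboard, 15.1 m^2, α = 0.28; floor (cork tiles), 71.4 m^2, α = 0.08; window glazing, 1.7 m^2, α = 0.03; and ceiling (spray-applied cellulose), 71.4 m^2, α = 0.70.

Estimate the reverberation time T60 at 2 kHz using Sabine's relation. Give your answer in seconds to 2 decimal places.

0.45 seconds

Total absorption A = 6.3·0.97 + 68.2·0.04 + 15.1·0.28 + 71.4·0.08 + 1.7·0.03 + 71.4·0.70
  = 6.111 + 2.728 + 4.228 + 5.712 + 0.051 + 49.980 = 68.810 m^2 sabins.
Room volume: 192.78 m³.
Sabine: RT60 = 0.161 × 192.78 / 68.810 = 0.45 s.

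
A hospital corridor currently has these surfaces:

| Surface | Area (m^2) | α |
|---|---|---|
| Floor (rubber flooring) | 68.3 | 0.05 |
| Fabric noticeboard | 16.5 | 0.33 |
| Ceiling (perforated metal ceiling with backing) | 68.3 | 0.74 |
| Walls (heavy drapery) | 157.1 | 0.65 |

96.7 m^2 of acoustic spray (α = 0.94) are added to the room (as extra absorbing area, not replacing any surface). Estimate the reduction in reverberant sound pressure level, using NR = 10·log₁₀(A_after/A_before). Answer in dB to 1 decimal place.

1.9 dB

Total absorption A_before = 68.3*0.05 + 16.5*0.33 + 68.3*0.74 + 157.1*0.65
  = 3.415 + 5.445 + 50.542 + 102.115 = 161.517 m^2 sabins.
Treatment contributes 96.7·0.94 = 90.898 sabins.
New total A_after = 252.415 sabins.
NR = 10·log₁₀(252.415/161.517) = 1.9 dB.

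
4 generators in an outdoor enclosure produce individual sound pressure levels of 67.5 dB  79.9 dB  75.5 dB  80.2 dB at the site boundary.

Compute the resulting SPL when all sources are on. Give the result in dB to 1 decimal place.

83.9 dB

Σ 10^(Lᵢ/10) = 2.435e+08.
Back to dB: 10·log₁₀ Σ = 83.9 dB.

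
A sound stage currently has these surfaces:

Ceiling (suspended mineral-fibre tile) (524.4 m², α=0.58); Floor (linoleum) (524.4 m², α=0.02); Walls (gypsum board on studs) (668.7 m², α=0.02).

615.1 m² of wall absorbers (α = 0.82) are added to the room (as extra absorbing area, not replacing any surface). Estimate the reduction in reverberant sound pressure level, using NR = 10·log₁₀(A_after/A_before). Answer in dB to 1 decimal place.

4.0 dB

Equivalent absorption area: A_before = 524.4×0.58 + 524.4×0.02 + 668.7×0.02 = 328.014 m².
Added absorption = 615.1 × 0.82 = 504.382 sabins.
New total A_after = 832.396 sabins.
Reduction = 10 log₁₀(A_after/A_before) = 10 log₁₀(2.5377) = 4.0 dB.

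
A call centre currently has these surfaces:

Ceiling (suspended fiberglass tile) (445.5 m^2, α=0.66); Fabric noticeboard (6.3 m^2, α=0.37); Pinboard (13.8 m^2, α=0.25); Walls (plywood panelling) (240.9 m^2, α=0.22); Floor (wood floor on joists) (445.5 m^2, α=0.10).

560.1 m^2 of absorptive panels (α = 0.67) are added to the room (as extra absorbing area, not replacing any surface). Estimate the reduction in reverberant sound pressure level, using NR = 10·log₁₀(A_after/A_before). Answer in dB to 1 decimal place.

Total absorption A_before = 445.5*0.66 + 6.3*0.37 + 13.8*0.25 + 240.9*0.22 + 445.5*0.10
  = 294.030 + 2.331 + 3.450 + 52.998 + 44.550 = 397.359 m^2 sabins.
Added absorption = 560.1 × 0.67 = 375.267 sabins.
A_after = 397.359 + 375.267 = 772.626 sabins.
Reduction = 10 log₁₀(A_after/A_before) = 10 log₁₀(1.9444) = 2.9 dB.

2.9 dB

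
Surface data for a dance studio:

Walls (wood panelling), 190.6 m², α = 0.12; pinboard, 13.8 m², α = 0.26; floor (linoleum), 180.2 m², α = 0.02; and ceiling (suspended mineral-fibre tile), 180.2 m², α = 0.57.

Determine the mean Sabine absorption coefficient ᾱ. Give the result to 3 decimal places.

0.235

S = Σ Sᵢ = 190.6 + 13.8 + 180.2 + 180.2 = 564.8 m².
Σ(Sᵢαᵢ) = 190.6×0.12 + 13.8×0.26 + 180.2×0.02 + 180.2×0.57 = 132.778.
ᾱ = A/S = 0.235.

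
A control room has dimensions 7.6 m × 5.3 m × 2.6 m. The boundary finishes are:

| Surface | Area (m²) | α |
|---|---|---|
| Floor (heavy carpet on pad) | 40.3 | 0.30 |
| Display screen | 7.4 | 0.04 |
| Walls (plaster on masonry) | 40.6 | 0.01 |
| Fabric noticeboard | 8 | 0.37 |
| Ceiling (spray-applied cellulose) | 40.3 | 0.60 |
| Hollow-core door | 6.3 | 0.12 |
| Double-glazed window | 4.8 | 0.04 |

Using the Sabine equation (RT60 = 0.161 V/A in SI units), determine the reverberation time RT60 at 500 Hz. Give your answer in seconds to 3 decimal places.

A = Σ Sᵢαᵢ = 40.3×0.30 + 7.4×0.04 + 40.6×0.01 + 8×0.37 + 40.3×0.60 + 6.3×0.12 + 4.8×0.04 = 40.880 sabins.
V = 7.6·5.3·2.6 = 104.728 m³.
Sabine: RT60 = 0.161 × 104.728 / 40.880 = 0.412 s.

0.412 s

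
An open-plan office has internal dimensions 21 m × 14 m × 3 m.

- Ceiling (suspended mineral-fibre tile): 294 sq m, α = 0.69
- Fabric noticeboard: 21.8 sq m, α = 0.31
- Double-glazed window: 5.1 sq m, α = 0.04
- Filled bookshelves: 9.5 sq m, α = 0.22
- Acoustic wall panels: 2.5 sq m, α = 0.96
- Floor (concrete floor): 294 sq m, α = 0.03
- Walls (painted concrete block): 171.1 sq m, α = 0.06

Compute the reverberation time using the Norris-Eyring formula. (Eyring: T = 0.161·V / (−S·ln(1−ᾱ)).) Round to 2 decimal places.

Total surface area S = 294 + 21.8 + 5.1 + 9.5 + 2.5 + 294 + 171.1 = 798.0 sq m.
Σ(Sᵢαᵢ) = 294·0.69 + 21.8·0.31 + 5.1·0.04 + 9.5·0.22 + 2.5·0.96 + 294·0.03 + 171.1·0.06 = 233.398.
ᾱ = 233.398 / 798.0 = 0.2925.
Eyring denominator: −S ln(1−ᾱ) = 276.122.
V = 21 × 14 × 3 = 882 m³.
RT60 = 0.161 × 882 / 276.122 = 0.51 s.

0.51 s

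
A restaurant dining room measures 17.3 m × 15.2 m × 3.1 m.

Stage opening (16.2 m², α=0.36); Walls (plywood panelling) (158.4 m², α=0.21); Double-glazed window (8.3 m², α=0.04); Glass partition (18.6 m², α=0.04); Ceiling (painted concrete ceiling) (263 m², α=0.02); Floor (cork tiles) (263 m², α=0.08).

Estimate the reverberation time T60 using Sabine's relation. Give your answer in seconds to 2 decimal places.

A = Σ Sᵢαᵢ = 16.2×0.36 + 158.4×0.21 + 8.3×0.04 + 18.6×0.04 + 263×0.02 + 263×0.08 = 66.472 sabins.
V = 17.3·15.2·3.1 = 815.176 m³.
Sabine: RT60 = 0.161 × 815.176 / 66.472 = 1.97 s.

1.97 seconds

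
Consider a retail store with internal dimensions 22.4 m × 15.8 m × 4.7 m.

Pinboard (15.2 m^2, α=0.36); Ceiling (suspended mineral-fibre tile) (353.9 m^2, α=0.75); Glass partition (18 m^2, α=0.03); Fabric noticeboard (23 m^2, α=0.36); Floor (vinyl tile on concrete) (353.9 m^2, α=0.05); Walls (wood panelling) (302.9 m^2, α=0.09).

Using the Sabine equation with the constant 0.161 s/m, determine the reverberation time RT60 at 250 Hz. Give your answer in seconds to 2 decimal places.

0.82 s

Total absorption A = 15.2·0.36 + 353.9·0.75 + 18·0.03 + 23·0.36 + 353.9·0.05 + 302.9·0.09
  = 5.472 + 265.425 + 0.540 + 8.280 + 17.695 + 27.261 = 324.673 m^2 sabins.
Room volume: 1663.424 m³.
Sabine: RT60 = 0.161 × 1663.424 / 324.673 = 0.82 s.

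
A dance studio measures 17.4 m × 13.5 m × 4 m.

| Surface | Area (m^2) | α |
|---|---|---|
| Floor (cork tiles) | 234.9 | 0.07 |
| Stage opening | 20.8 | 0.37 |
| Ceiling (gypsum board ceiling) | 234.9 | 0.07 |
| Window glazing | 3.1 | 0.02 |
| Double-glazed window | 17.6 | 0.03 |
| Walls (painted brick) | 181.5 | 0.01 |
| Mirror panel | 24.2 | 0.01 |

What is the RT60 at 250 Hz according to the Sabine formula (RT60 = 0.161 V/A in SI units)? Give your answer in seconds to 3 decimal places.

3.499 s

Total absorption A = 234.9·0.07 + 20.8·0.37 + 234.9·0.07 + 3.1·0.02 + 17.6·0.03 + 181.5·0.01 + 24.2·0.01
  = 16.443 + 7.696 + 16.443 + 0.062 + 0.528 + 1.815 + 0.242 = 43.229 m^2 sabins.
Room volume: 939.6 m³.
Sabine: RT60 = 0.161 × 939.6 / 43.229 = 3.499 s.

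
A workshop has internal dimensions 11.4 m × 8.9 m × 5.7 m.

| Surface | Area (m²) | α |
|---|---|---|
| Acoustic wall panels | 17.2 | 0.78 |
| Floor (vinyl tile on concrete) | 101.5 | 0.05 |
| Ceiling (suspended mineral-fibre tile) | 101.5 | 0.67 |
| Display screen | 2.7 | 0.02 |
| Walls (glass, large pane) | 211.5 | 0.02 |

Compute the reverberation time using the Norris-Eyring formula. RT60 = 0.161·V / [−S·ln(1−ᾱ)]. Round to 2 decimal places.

0.91 s

S = Σ Sᵢ = 434.4 m².
Σ(Sᵢαᵢ) = 17.2·0.78 + 101.5·0.05 + 101.5·0.67 + 2.7·0.02 + 211.5·0.02 = 90.780.
ᾱ = 90.780 / 434.4 = 0.2090.
−S·ln(1−ᾱ) = −434.4 × ln(1 − 0.2090) = 101.848.
V = 11.4 × 8.9 × 5.7 = 578.322 m³.
T = 0.161·V/[−S·ln(1−ᾱ)] = 0.161·578.322/101.848 = 0.91 s.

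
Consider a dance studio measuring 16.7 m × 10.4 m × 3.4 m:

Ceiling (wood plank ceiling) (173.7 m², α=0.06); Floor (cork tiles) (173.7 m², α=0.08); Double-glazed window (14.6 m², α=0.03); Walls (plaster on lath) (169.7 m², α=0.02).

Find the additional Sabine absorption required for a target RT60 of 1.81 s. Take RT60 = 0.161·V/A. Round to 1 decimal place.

A₁ = Σ Sᵢαᵢ = 173.7*0.06 + 173.7*0.08 + 14.6*0.03 + 169.7*0.02 = 28.150 sabins.
For T = 1.81 s, need A₂ = 0.161·V/T = 0.161·590.512/1.81 = 52.526 sabins.
Shortfall: 52.526 − 28.150 = 24.4 sabins.

24.4 sabins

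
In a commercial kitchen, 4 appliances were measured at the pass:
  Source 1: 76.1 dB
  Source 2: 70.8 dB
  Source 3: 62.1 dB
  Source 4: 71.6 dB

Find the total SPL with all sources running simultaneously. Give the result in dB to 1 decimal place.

78.4 dB

Converting to relative power and adding: 10^(76.1/10) + 10^(70.8/10) + 10^(62.1/10) + 10^(71.6/10) = 6.884e+07.
L_total = 10·log₁₀(6.884e+07) = 78.4 dB.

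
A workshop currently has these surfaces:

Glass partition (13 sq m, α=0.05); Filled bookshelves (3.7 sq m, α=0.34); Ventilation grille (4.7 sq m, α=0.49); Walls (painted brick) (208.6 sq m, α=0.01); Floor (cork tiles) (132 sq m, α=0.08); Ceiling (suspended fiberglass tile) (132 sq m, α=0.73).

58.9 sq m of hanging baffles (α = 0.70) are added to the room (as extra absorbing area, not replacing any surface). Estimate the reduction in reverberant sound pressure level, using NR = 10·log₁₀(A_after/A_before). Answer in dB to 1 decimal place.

Summing Sᵢαᵢ: 0.650 + 1.258 + 2.303 + 2.086 + 10.560 + 96.360 → A_before = 113.217 sabins.
Added absorption = 58.9 × 0.70 = 41.230 sabins.
New total A_after = 154.447 sabins.
Reduction = 10 log₁₀(A_after/A_before) = 10 log₁₀(1.3642) = 1.3 dB.

1.3 dB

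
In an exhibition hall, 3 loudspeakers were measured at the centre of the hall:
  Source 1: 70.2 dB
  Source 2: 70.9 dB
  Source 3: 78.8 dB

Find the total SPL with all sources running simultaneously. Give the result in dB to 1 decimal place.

79.9 dB

Sum in the linear (power) domain: Σ 10^(Lᵢ/10) = 10^(70.2/10) + 10^(70.9/10) + 10^(78.8/10) = 9.863e+07.
L_total = 10·log₁₀(9.863e+07) = 79.9 dB.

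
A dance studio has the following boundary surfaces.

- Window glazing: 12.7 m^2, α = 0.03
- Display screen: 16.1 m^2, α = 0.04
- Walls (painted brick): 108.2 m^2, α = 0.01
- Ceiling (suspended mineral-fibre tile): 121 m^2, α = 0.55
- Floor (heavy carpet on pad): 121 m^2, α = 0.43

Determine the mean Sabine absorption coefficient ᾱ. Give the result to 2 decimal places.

0.32

S = Σ Sᵢ = 12.7 + 16.1 + 108.2 + 121 + 121 = 379.0 m^2.
Σ(Sᵢαᵢ) = 12.7×0.03 + 16.1×0.04 + 108.2×0.01 + 121×0.55 + 121×0.43 = 120.687.
ᾱ = 120.687 / 379.0 = 0.32.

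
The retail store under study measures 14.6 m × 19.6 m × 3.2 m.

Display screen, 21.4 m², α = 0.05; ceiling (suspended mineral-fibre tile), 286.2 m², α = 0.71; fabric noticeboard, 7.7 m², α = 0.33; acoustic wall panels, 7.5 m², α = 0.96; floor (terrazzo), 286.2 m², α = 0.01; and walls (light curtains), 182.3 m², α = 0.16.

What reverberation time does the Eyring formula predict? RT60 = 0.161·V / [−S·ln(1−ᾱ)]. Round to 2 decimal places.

S = Σ Sᵢ = 791.3 m².
Σ(Sᵢαᵢ) = 21.4×0.05 + 286.2×0.71 + 7.7×0.33 + 7.5×0.96 + 286.2×0.01 + 182.3×0.16 = 246.043.
Mean coefficient ᾱ = A/S = 0.3109.
−S·ln(1−ᾱ) = −791.3 × ln(1 − 0.3109) = 294.655.
V = 14.6 × 19.6 × 3.2 = 915.712 m³.
T = 0.161·V/[−S·ln(1−ᾱ)] = 0.161·915.712/294.655 = 0.50 s.

0.50 seconds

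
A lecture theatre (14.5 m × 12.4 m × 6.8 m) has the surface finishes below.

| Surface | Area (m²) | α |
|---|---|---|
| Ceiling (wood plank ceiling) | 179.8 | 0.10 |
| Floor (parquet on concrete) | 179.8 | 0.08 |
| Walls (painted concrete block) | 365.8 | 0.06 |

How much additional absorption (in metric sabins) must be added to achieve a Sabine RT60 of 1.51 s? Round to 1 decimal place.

Equivalent absorption area: A₁ = 179.8·0.10 + 179.8·0.08 + 365.8·0.06 = 54.312 m².
Target A₂ = 0.161·1222.64/1.51 = 130.361 sabins (V = 1222.64 m³).
Additional absorption ΔA = 130.361 − 54.312 = 76.0 sabins.

76.0 sabins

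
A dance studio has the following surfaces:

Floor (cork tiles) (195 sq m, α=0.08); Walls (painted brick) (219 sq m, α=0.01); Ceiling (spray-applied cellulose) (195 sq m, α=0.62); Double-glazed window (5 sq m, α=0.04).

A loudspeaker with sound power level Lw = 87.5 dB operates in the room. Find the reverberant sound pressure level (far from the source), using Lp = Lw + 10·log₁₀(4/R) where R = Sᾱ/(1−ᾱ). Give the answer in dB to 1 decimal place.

71.0 dB

A = 138.890 sabins; S = 614.0 sq m.
ᾱ = 138.890/614.0 = 0.2262; R = Sᾱ/(1−ᾱ) = 138.890/(1−0.2262) = 179.491 sq m.
Lp = Lw + 10 log₁₀(4/R) = 87.5 -16.52 = 71.0 dB.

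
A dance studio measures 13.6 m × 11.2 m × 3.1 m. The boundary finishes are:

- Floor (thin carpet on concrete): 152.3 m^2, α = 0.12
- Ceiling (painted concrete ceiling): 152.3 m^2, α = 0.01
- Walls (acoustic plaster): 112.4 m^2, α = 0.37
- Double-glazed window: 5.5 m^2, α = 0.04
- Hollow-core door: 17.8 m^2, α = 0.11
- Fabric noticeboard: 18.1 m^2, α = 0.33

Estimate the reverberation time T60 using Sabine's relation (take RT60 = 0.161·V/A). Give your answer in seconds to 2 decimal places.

Equivalent absorption area: A = 152.3*0.12 + 152.3*0.01 + 112.4*0.37 + 5.5*0.04 + 17.8*0.11 + 18.1*0.33 = 69.538 m^2.
Volume V = 13.6 × 11.2 × 3.1 = 472.192 m³.
RT60 = 0.161 · V / A = 0.161 × 472.192 / 69.538 = 1.09 s.

1.09 sec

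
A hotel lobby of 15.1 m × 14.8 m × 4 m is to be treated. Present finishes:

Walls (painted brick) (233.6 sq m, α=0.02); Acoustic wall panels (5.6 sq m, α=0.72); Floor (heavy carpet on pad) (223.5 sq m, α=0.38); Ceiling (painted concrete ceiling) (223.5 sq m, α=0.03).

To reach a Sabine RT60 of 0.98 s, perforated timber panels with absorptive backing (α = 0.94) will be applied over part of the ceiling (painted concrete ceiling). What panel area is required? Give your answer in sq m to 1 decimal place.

51.1

Summing Sᵢαᵢ: 4.672 + 4.032 + 84.930 + 6.705 → A₁ = 100.339 sabins.
Required A₂ = 0.161·893.92/0.98 = 146.858 sabins.
Absorption to add: 146.858 − 100.339 = 46.519 sabins.
Each sq m of panel replacing the ceiling (painted concrete ceiling) adds (0.94 − 0.03) = 0.91 sabins.
Panel area = 46.519 / 0.91 = 51.1 sq m.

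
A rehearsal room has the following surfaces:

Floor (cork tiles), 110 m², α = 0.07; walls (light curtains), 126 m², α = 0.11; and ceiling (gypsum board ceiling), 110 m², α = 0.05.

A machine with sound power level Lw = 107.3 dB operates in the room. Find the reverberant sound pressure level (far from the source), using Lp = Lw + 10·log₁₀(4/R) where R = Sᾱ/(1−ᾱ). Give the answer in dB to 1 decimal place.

A = 27.060 sabins; S = 346.0 m².
ᾱ = 0.0782, so room constant R = A/(1−ᾱ) = 29.356 m².
Lp = Lw + 10 log₁₀(4/R) = 107.3 -8.66 = 98.6 dB.

98.6 dB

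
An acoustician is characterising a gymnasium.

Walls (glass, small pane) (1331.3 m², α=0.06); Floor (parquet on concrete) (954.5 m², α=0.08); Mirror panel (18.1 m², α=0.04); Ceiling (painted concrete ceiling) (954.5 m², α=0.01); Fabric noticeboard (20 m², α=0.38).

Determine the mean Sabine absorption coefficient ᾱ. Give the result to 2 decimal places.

S = Σ Sᵢ = 1331.3 + 954.5 + 18.1 + 954.5 + 20 = 3278.4 m².
A = 1331.3*0.06 + 954.5*0.08 + 18.1*0.04 + 954.5*0.01 + 20*0.38 = 174.107 sabins.
ᾱ = 174.107 / 3278.4 = 0.05.

0.05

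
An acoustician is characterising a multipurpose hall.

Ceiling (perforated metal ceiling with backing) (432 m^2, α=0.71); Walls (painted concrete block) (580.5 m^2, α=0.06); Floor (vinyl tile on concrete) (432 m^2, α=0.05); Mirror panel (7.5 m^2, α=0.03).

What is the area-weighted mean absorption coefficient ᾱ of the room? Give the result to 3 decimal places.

0.250

S = Σ Sᵢ = 432 + 580.5 + 432 + 7.5 = 1452.0 m^2.
A = 432·0.71 + 580.5·0.06 + 432·0.05 + 7.5·0.03 = 363.375 sabins.
ᾱ = 363.375 / 1452.0 = 0.250.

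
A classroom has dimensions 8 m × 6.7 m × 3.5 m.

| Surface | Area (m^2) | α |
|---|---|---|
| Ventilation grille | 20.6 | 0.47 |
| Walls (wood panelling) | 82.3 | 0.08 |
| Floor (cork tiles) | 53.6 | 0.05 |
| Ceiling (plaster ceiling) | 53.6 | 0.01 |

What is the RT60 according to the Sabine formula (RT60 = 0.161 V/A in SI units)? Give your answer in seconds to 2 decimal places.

1.55 seconds

Equivalent absorption area: A = 20.6*0.47 + 82.3*0.08 + 53.6*0.05 + 53.6*0.01 = 19.482 m^2.
Volume V = 8 × 6.7 × 3.5 = 187.6 m³.
RT60 = 0.161 · V / A = 0.161 × 187.6 / 19.482 = 1.55 s.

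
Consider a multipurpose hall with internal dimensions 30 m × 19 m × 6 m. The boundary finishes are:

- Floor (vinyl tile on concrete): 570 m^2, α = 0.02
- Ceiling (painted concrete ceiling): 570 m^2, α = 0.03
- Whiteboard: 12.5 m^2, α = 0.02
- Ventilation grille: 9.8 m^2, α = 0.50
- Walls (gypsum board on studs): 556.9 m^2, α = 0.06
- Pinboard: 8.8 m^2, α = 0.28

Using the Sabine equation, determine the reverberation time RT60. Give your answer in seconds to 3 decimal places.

Summing Sᵢαᵢ: 11.400 + 17.100 + 0.250 + 4.900 + 33.414 + 2.464 → A = 69.528 sabins.
Volume V = 30 × 19 × 6 = 3420 m³.
T = 0.161 V/A = 0.161·3420/69.528 = 7.919 s.

7.919 sec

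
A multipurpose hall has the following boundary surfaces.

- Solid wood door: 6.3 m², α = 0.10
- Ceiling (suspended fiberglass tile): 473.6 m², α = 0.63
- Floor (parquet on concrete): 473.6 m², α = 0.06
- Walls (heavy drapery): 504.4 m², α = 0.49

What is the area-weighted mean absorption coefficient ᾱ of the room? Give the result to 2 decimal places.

Total surface area S = 1457.9 m².
Σ(Sᵢαᵢ) = 6.3×0.10 + 473.6×0.63 + 473.6×0.06 + 504.4×0.49 = 574.570.
ᾱ = 574.570 / 1457.9 = 0.39.

0.39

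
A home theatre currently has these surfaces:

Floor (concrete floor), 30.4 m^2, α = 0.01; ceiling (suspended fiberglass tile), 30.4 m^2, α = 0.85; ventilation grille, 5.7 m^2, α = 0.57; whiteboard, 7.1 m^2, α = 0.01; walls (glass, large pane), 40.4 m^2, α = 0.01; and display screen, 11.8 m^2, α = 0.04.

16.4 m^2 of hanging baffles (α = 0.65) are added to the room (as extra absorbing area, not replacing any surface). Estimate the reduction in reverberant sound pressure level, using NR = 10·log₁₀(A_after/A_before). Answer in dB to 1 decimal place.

Total absorption A_before = 30.4*0.01 + 30.4*0.85 + 5.7*0.57 + 7.1*0.01 + 40.4*0.01 + 11.8*0.04
  = 0.304 + 25.840 + 3.249 + 0.071 + 0.404 + 0.472 = 30.340 m^2 sabins.
Treatment contributes 16.4·0.65 = 10.660 sabins.
New total A_after = 41.000 sabins.
Reduction = 10 log₁₀(A_after/A_before) = 10 log₁₀(1.3514) = 1.3 dB.

1.3 dB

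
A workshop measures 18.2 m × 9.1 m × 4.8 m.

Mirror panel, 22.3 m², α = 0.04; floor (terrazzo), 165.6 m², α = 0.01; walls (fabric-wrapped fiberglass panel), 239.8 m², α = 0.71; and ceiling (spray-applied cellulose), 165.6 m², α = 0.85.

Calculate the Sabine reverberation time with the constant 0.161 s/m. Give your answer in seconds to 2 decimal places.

A = Σ Sᵢαᵢ = 22.3×0.04 + 165.6×0.01 + 239.8×0.71 + 165.6×0.85 = 313.566 sabins.
Volume V = 18.2 × 9.1 × 4.8 = 794.976 m³.
RT60 = 0.161 · V / A = 0.161 × 794.976 / 313.566 = 0.41 s.

0.41 s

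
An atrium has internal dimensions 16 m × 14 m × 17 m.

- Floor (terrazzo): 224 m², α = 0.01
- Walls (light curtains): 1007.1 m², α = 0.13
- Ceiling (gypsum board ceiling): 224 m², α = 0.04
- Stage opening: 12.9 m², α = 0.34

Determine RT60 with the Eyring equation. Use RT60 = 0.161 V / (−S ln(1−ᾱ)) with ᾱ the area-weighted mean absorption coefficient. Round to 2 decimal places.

Total surface area S = 224 + 1007.1 + 224 + 12.9 = 1468.0 m².
Absorption A = 224×0.01 + 1007.1×0.13 + 224×0.04 + 12.9×0.34 = 146.509 sabins.
ᾱ = 146.509 / 1468.0 = 0.0998.
Eyring denominator: −S ln(1−ᾱ) = 154.343.
V = 16 × 14 × 17 = 3808 m³.
T = 0.161·V/[−S·ln(1−ᾱ)] = 0.161·3808/154.343 = 3.97 s.

3.97 s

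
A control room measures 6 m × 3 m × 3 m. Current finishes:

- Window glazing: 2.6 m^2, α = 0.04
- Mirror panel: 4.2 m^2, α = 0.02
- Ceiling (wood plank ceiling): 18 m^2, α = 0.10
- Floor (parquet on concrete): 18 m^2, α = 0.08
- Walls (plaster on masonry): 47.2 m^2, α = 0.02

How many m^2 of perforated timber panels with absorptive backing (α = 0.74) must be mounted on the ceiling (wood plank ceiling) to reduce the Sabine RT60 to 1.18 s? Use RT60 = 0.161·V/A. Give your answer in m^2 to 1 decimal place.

4.7

Summing Sᵢαᵢ: 0.104 + 0.084 + 1.800 + 1.440 + 0.944 → A₁ = 4.372 sabins.
Required A₂ = 0.161·54/1.18 = 7.368 sabins.
ΔA needed = 7.368 − 4.372 = 2.996 sabins.
Each m^2 of panel replacing the ceiling (wood plank ceiling) adds (0.74 − 0.10) = 0.64 sabins.
Area = ΔA/Δα = 2.996/0.64 = 4.7 m^2.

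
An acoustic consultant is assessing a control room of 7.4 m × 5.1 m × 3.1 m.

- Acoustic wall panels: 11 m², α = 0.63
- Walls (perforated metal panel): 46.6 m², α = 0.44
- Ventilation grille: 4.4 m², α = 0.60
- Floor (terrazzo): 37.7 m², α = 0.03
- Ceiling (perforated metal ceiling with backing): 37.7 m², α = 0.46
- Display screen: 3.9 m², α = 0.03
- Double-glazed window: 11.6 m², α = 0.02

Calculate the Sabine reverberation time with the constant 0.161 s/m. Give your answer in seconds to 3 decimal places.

Summing Sᵢαᵢ: 6.930 + 20.504 + 2.640 + 1.131 + 17.342 + 0.117 + 0.232 → A = 48.896 sabins.
Room volume: 116.994 m³.
Sabine: RT60 = 0.161 × 116.994 / 48.896 = 0.385 s.

0.385 s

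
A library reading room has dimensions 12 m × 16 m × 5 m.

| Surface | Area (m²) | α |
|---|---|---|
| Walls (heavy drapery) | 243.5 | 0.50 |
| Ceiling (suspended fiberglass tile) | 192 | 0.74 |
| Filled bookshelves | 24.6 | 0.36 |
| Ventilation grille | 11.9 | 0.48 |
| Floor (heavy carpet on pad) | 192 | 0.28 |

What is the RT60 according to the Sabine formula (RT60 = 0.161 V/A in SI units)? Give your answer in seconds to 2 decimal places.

0.47 sec

Summing Sᵢαᵢ: 121.750 + 142.080 + 8.856 + 5.712 + 53.760 → A = 332.158 sabins.
V = 12·16·5 = 960 m³.
T = 0.161 V/A = 0.161·960/332.158 = 0.47 s.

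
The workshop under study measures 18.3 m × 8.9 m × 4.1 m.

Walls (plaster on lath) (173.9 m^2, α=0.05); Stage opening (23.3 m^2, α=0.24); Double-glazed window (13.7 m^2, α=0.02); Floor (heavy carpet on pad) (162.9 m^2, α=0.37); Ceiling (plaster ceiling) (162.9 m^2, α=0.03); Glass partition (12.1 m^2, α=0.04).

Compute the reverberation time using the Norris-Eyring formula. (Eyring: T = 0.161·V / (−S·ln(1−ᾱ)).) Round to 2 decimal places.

1.24 seconds

S = Σ Sᵢ = 548.8 m^2.
Σ(Sᵢαᵢ) = 173.9·0.05 + 23.3·0.24 + 13.7·0.02 + 162.9·0.37 + 162.9·0.03 + 12.1·0.04 = 80.205.
ᾱ = 80.205 / 548.8 = 0.1461.
−S·ln(1−ᾱ) = −548.8 × ln(1 − 0.1461) = 86.678.
V = 18.3 × 8.9 × 4.1 = 667.767 m³.
RT60 = 0.161 × 667.767 / 86.678 = 1.24 s.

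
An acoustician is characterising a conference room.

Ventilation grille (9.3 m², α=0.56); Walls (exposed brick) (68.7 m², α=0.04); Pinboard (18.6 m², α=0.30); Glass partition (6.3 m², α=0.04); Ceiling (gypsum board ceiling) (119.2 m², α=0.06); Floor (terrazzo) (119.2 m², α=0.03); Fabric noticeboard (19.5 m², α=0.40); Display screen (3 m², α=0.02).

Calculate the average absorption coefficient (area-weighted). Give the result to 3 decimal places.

0.089

Total surface area S = 363.8 m².
A = 9.3·0.56 + 68.7·0.04 + 18.6·0.30 + 6.3·0.04 + 119.2·0.06 + 119.2·0.03 + 19.5·0.40 + 3·0.02 = 32.376 sabins.
ᾱ = 32.376 / 363.8 = 0.089.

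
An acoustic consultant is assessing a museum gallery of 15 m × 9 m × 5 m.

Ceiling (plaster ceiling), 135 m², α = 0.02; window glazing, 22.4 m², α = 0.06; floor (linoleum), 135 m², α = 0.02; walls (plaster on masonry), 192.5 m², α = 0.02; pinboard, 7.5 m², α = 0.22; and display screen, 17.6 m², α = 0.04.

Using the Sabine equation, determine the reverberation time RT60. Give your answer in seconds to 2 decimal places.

A = Σ Sᵢαᵢ = 135*0.02 + 22.4*0.06 + 135*0.02 + 192.5*0.02 + 7.5*0.22 + 17.6*0.04 = 12.948 sabins.
Volume V = 15 × 9 × 5 = 675 m³.
Sabine: RT60 = 0.161 × 675 / 12.948 = 8.39 s.

8.39 s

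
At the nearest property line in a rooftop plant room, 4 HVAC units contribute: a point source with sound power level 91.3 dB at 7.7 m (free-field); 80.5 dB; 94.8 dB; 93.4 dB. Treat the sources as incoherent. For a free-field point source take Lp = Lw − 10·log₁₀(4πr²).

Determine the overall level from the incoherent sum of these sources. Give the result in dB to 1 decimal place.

Source at 7.7 m: Lp = 91.3 − 10·log₁₀(4π·7.7²) = 91.3 − 10·log₁₀(745.060) = 62.6 dB.
Sum in the linear (power) domain: Σ 10^(Lᵢ/10) = 10^(62.6/10) + 10^(80.5/10) + 10^(94.8/10) + 10^(93.4/10) = 5.322e+09.
Back to dB: 10·log₁₀ Σ = 97.3 dB.

97.3 dB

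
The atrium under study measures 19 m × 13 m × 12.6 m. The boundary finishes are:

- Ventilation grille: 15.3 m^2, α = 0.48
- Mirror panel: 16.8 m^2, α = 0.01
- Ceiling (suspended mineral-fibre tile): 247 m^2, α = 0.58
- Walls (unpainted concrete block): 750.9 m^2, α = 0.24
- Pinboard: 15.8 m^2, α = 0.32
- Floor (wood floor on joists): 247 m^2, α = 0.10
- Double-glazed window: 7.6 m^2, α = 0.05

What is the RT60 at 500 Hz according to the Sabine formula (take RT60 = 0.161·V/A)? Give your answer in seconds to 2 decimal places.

1.39 s

Equivalent absorption area: A = 15.3×0.48 + 16.8×0.01 + 247×0.58 + 750.9×0.24 + 15.8×0.32 + 247×0.10 + 7.6×0.05 = 361.124 m^2.
Volume V = 19 × 13 × 12.6 = 3112.2 m³.
Sabine: RT60 = 0.161 × 3112.2 / 361.124 = 1.39 s.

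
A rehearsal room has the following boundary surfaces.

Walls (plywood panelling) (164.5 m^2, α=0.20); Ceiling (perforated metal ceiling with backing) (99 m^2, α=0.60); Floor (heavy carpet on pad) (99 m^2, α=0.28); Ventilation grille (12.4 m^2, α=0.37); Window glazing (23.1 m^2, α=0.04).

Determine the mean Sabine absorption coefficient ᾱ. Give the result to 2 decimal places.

0.32

S = Σ Sᵢ = 164.5 + 99 + 99 + 12.4 + 23.1 = 398.0 m^2.
A = 164.5×0.20 + 99×0.60 + 99×0.28 + 12.4×0.37 + 23.1×0.04 = 125.532 sabins.
ᾱ = 125.532 / 398.0 = 0.32.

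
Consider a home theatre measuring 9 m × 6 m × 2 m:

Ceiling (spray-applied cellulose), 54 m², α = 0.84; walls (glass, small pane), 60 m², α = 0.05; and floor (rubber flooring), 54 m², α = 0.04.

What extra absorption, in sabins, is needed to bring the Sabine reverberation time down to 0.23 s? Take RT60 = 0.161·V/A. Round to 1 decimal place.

Equivalent absorption area: A₁ = 54*0.84 + 60*0.05 + 54*0.04 = 50.520 m².
V = 108 m³. Required absorption A₂ = 0.161 × 108 / 0.23 = 75.600 sabins.
Shortfall: 75.600 − 50.520 = 25.1 sabins.

25.1 sabins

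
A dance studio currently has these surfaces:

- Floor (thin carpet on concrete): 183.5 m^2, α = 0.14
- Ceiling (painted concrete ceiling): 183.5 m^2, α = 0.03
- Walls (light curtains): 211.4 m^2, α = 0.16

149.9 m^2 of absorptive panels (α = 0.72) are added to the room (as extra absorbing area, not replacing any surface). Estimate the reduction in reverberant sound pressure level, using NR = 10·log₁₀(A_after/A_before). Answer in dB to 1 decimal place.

Equivalent absorption area: A_before = 183.5·0.14 + 183.5·0.03 + 211.4·0.16 = 65.019 m^2.
Treatment contributes 149.9·0.72 = 107.928 sabins.
New total A_after = 172.947 sabins.
Reduction = 10 log₁₀(A_after/A_before) = 10 log₁₀(2.6599) = 4.2 dB.

4.2 dB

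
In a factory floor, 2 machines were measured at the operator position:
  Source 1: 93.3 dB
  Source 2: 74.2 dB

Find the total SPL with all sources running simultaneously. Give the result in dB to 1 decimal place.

93.4 dB

Sum in the linear (power) domain: Σ 10^(Lᵢ/10) = 10^(93.3/10) + 10^(74.2/10) = 2.164e+09.
Combined level = 10 log₁₀(2.164e+09) = 93.4 dB.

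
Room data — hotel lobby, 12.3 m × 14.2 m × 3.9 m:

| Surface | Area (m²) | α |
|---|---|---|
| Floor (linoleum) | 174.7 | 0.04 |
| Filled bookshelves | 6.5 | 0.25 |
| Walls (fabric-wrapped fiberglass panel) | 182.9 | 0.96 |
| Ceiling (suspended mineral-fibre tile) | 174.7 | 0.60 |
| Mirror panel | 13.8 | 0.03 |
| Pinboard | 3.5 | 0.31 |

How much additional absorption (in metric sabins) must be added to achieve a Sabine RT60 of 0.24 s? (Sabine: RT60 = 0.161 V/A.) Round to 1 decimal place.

Total absorption A₁ = 174.7×0.04 + 6.5×0.25 + 182.9×0.96 + 174.7×0.60 + 13.8×0.03 + 3.5×0.31
  = 6.988 + 1.625 + 175.584 + 104.820 + 0.414 + 1.085 = 290.516 m² sabins.
V = 681.174 m³. Required absorption A₂ = 0.161 × 681.174 / 0.24 = 456.954 sabins.
ΔA = A₂ − A₁ = 456.954 − 290.516 = 166.4 sabins.

166.4 sabins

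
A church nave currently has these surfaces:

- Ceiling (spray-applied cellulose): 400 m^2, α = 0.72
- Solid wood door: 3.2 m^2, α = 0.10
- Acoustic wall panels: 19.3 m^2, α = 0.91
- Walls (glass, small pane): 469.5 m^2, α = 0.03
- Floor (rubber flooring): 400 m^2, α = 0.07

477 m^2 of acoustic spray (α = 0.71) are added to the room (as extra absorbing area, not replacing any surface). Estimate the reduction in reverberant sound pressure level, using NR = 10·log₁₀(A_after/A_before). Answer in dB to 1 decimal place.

Summing Sᵢαᵢ: 288.000 + 0.320 + 17.563 + 14.085 + 28.000 → A_before = 347.968 sabins.
Treatment contributes 477·0.71 = 338.670 sabins.
A_after = 347.968 + 338.670 = 686.638 sabins.
Reduction = 10 log₁₀(A_after/A_before) = 10 log₁₀(1.9733) = 3.0 dB.

3.0 dB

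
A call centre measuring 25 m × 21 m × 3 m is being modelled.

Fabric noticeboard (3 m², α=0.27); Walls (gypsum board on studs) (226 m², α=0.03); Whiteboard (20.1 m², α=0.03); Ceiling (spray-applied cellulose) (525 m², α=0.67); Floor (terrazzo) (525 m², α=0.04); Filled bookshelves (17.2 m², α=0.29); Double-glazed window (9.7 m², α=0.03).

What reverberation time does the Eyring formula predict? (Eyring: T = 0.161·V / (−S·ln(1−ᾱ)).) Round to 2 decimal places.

Total surface area S = 3 + 226 + 20.1 + 525 + 525 + 17.2 + 9.7 = 1326.0 m².
Absorption A = 3·0.27 + 226·0.03 + 20.1·0.03 + 525·0.67 + 525·0.04 + 17.2·0.29 + 9.7·0.03 = 386.222 sabins.
Mean coefficient ᾱ = A/S = 0.2913.
−S·ln(1−ᾱ) = −1326.0 × ln(1 − 0.2913) = 456.572.
V = 25 × 21 × 3 = 1575 m³.
T = 0.161·V/[−S·ln(1−ᾱ)] = 0.161·1575/456.572 = 0.56 s.

0.56 s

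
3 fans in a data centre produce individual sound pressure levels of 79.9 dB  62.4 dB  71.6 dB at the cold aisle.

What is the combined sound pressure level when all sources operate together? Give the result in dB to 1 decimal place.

Sum in the linear (power) domain: Σ 10^(Lᵢ/10) = 10^(79.9/10) + 10^(62.4/10) + 10^(71.6/10) = 1.139e+08.
L_total = 10·log₁₀(1.139e+08) = 80.6 dB.

80.6 dB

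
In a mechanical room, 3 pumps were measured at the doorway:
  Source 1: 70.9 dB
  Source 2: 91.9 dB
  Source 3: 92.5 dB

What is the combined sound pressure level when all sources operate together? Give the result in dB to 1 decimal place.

95.2 dB

Converting to relative power and adding: 10^(70.9/10) + 10^(91.9/10) + 10^(92.5/10) = 3.339e+09.
L_total = 10·log₁₀(3.339e+09) = 95.2 dB.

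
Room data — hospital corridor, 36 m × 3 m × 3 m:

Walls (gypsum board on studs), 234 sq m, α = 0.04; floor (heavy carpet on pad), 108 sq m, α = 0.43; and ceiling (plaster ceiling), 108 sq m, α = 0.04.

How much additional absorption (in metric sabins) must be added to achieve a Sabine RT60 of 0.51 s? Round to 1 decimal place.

42.2 sabins

A₁ = Σ Sᵢαᵢ = 234*0.04 + 108*0.43 + 108*0.04 = 60.120 sabins.
Target A₂ = 0.161·324/0.51 = 102.282 sabins (V = 324 m³).
ΔA = A₂ − A₁ = 102.282 − 60.120 = 42.2 sabins.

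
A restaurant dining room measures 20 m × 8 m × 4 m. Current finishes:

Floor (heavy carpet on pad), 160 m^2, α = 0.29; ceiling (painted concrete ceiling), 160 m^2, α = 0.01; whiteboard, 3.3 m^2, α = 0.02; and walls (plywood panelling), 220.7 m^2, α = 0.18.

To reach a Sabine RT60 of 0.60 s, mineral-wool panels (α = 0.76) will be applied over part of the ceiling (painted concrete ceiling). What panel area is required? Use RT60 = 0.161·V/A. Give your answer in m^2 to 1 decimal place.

111.9

Summing Sᵢαᵢ: 46.400 + 1.600 + 0.066 + 39.726 → A₁ = 87.792 sabins.
V = 640 m³. Target absorption A₂ = 0.161 × 640 / 0.60 = 171.733 sabins.
ΔA needed = 171.733 − 87.792 = 83.941 sabins.
Each m^2 of panel replacing the ceiling (painted concrete ceiling) adds (0.76 − 0.01) = 0.75 sabins.
Area = ΔA/Δα = 83.941/0.75 = 111.9 m^2.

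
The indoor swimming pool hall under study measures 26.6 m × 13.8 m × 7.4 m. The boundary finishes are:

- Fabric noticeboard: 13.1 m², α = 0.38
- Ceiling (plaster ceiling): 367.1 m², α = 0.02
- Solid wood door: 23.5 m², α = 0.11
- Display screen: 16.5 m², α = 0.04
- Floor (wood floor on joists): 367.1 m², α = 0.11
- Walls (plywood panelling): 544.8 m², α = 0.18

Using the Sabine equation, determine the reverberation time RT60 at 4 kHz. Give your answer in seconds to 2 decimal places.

Equivalent absorption area: A = 13.1·0.38 + 367.1·0.02 + 23.5·0.11 + 16.5·0.04 + 367.1·0.11 + 544.8·0.18 = 154.010 m².
Volume V = 26.6 × 13.8 × 7.4 = 2716.392 m³.
T = 0.161 V/A = 0.161·2716.392/154.010 = 2.84 s.

2.84 sec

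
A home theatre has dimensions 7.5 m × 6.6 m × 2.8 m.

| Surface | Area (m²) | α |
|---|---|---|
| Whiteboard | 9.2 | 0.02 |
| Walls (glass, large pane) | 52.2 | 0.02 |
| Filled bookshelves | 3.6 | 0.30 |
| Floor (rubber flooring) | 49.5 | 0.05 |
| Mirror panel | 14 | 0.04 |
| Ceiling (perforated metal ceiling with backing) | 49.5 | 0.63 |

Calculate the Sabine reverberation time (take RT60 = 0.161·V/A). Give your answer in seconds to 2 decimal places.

0.61 sec

Equivalent absorption area: A = 9.2·0.02 + 52.2·0.02 + 3.6·0.30 + 49.5·0.05 + 14·0.04 + 49.5·0.63 = 36.528 m².
Volume V = 7.5 × 6.6 × 2.8 = 138.6 m³.
RT60 = 0.161 · V / A = 0.161 × 138.6 / 36.528 = 0.61 s.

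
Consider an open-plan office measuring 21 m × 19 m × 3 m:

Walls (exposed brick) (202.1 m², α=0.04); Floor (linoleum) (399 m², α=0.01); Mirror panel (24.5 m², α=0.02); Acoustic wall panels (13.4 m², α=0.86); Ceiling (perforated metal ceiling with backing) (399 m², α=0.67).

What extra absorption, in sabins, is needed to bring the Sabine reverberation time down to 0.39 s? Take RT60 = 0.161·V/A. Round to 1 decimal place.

202.7 sabins

Summing Sᵢαᵢ: 8.084 + 3.990 + 0.490 + 11.524 + 267.330 → A₁ = 291.418 sabins.
For T = 0.39 s, need A₂ = 0.161·V/T = 0.161·1197/0.39 = 494.146 sabins.
ΔA = A₂ − A₁ = 494.146 − 291.418 = 202.7 sabins.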